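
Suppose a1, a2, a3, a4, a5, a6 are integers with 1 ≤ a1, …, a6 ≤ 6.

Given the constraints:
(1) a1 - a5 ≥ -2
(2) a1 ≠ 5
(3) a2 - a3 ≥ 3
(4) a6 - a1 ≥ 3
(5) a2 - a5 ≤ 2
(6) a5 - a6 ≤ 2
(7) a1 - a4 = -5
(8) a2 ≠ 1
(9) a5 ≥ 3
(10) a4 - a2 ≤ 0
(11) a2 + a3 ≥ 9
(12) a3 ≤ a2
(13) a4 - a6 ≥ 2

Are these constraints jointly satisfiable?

Constraints 1, 4, 5, 10, and 13 give a2 − a4 ≥ 0, a4 − a6 ≥ 2, a6 − a1 ≥ 3, a1 − a5 ≥ -2, a5 − a2 ≥ -2.
Adding all 5 inequalities: the left sides telescope to 0, and the right sides sum to 0 + 2 + 3 + (-2) + (-2) = 1. So 0 ≥ 1, which is false.

Unsatisfiable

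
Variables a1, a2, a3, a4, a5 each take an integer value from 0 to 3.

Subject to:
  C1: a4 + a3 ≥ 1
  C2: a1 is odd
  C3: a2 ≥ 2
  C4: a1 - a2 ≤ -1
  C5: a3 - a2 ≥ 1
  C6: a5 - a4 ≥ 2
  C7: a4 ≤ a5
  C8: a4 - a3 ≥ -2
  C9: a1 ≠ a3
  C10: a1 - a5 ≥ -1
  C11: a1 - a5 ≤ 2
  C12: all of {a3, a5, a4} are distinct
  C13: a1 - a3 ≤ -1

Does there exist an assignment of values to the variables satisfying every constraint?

Constraints 4, 5, 6, 8, and 10 give a5 − a4 ≥ 2, a4 − a3 ≥ -2, a3 − a2 ≥ 1, a2 − a1 ≥ 1, a1 − a5 ≥ -1.
Adding all 5 inequalities: the left sides telescope to 0, and the right sides sum to 2 + (-2) + 1 + 1 + (-1) = 1. So 0 ≥ 1, which is false.

Unsatisfiable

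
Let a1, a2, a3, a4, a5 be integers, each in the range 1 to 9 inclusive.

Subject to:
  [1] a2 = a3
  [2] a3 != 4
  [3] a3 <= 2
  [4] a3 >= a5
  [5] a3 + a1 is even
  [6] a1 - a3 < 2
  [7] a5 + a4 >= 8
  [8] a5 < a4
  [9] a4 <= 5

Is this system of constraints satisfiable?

Unsatisfiable

From constraints 3 and 4: a5 ≤ a3 ≤ 2. From constraint 9: a4 ≤ 5. Hence a5 + a4 ≤ 7. But constraint 7 requires a5 + a4 ≥ 8, and 8 > 7. Contradiction.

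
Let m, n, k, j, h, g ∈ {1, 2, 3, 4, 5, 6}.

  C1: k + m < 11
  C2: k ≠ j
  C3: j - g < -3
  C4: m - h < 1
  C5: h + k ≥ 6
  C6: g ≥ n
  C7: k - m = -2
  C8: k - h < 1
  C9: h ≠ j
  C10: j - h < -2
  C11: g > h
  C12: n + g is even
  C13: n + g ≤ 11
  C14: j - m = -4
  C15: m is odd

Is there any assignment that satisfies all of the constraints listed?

The assignment m = 5, n = 2, k = 3, j = 1, h = 5, g = 6 works:
  constraint 1 holds since k + m = 8.
  constraint 3 holds since j - g = -5.
The rest check out directly.

Satisfiable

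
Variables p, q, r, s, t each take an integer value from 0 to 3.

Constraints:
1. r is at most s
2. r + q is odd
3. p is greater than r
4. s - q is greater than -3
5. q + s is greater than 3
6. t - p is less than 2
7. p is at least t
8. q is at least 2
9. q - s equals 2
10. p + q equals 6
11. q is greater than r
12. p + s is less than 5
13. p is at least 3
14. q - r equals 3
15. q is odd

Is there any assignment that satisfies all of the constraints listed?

Take p = 3, q = 3, r = 0, s = 1, t = 3. Then constraint 4: s - q = -2; constraint 5: q + s = 4, and every other listed constraint is also met.

Satisfiable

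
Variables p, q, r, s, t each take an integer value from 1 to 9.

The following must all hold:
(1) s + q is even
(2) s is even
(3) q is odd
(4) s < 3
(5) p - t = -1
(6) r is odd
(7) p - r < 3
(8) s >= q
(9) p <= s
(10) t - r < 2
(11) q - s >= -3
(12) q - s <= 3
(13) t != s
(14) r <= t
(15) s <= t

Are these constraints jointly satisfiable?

Unsatisfiable

Constraint 2 makes s even and constraint 3 makes q odd, so s + q must be odd. Constraint 1 says s + q is even — contradiction.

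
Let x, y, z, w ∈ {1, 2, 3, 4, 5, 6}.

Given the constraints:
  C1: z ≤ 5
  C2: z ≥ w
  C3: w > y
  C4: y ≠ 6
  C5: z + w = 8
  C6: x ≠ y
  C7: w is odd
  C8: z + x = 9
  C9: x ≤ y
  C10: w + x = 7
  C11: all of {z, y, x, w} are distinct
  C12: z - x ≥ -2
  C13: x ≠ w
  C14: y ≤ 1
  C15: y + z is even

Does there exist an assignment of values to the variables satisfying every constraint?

From constraints 1 and 2: w ≤ z ≤ 5. From constraints 9 and 14: x ≤ y ≤ 1. Hence w + x ≤ 6. But constraint 10 requires w + x = 7, and 7 > 6. Contradiction.

Unsatisfiable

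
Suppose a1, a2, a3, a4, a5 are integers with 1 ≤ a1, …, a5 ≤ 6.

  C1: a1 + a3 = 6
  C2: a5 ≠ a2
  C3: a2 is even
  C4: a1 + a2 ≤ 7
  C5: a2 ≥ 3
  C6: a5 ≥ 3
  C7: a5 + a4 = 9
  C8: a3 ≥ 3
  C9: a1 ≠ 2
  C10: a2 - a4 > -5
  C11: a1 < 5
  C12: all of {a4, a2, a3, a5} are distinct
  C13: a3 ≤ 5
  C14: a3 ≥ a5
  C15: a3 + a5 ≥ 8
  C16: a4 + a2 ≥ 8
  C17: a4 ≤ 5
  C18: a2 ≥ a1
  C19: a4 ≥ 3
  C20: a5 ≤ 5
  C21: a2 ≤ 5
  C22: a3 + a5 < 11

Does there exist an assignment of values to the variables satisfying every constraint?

Unsatisfiable

Constraints 5, 6, 8, 13, 17, 19, 20, and 21 confine each of a4, a2, a3, a5 to the 3 values {3, …, 5}.
Constraint 12 requires all 4 of them to be distinct, but only 3 values are available — impossible by the pigeonhole principle.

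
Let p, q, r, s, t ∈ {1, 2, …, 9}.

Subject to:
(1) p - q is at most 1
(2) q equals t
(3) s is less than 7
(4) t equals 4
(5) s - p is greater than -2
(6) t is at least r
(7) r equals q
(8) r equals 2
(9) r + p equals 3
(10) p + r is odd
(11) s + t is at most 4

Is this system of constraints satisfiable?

Constraint 8 fixes r = 2 and constraint 4 fixes t = 4. Constraints 2 and 7 give r = q = t, so r = t. But 2 ≠ 4 — contradiction.

Unsatisfiable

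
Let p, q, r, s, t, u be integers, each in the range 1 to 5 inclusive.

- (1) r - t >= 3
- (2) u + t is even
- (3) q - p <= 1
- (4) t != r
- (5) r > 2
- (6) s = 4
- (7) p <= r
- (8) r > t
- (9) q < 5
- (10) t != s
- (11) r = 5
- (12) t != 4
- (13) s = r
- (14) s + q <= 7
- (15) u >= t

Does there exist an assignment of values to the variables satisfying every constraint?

Constraint 6 fixes s = 4 and constraint 11 fixes r = 5, but constraint 13 requires s = r. Since 4 ≠ 5, contradiction.

Unsatisfiable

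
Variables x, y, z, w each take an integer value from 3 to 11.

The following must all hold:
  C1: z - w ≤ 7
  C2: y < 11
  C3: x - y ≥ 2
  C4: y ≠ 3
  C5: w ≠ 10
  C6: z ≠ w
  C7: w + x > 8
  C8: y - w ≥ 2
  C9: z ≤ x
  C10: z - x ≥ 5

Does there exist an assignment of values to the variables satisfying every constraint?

Unsatisfiable

Constraints 1, 3, 8, and 10 give w − z ≥ -7, z − x ≥ 5, x − y ≥ 2, y − w ≥ 2.
Adding all 4 inequalities: the left sides telescope to 0, and the right sides sum to (-7) + 5 + 2 + 2 = 2. So 0 ≥ 2, which is false.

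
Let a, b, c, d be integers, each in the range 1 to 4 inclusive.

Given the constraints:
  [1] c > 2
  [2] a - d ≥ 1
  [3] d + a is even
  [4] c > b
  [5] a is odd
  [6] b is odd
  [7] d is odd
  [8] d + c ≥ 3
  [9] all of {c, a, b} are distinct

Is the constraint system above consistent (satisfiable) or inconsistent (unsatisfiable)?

Satisfiable

Take a = 3, b = 1, c = 4, d = 1. Then constraint 2: a - d = 2; constraint 8: d + c = 5, and every other listed constraint is also met.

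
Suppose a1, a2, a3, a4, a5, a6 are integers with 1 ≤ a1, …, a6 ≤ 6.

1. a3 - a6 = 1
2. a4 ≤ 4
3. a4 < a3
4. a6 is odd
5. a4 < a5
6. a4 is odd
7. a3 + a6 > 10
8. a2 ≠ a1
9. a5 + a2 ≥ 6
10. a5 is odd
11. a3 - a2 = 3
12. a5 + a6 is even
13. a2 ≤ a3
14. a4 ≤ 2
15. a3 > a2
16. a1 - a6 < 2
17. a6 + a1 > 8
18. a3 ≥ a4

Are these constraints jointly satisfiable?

Take a1 = 5, a2 = 3, a3 = 6, a4 = 1, a5 = 5, a6 = 5. Then constraint 1: a3 - a6 = 1; constraint 7: a3 + a6 = 11; constraint 9: a5 + a2 = 8, and every other listed constraint is also met.

Satisfiable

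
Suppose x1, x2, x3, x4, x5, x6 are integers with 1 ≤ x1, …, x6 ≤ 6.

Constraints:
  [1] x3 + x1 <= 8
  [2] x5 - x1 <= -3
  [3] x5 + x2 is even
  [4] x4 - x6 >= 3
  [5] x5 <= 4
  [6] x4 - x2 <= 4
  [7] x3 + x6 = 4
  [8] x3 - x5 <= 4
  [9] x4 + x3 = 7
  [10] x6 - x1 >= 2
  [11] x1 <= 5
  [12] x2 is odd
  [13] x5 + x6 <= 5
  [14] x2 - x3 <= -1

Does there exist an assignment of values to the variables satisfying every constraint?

Constraints 2, 4, 6, 8, 10, and 14 give x2 − x4 ≥ -4, x4 − x6 ≥ 3, x6 − x1 ≥ 2, x1 − x5 ≥ 3, x5 − x3 ≥ -4, x3 − x2 ≥ 1.
Adding all 6 inequalities: the left sides telescope to 0, and the right sides sum to (-4) + 3 + 2 + 3 + (-4) + 1 = 1. So 0 ≥ 1, which is false.

Unsatisfiable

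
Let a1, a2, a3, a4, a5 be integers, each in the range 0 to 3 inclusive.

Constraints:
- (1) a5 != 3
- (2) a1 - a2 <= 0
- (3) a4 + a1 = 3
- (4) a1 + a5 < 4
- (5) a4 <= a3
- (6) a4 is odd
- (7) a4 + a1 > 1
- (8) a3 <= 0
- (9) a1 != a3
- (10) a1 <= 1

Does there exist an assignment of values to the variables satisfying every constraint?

Unsatisfiable

From constraints 5 and 8: a4 ≤ a3 ≤ 0. From constraint 10: a1 ≤ 1. Hence a4 + a1 ≤ 1. But constraint 3 requires a4 + a1 = 3, and 3 > 1. Contradiction.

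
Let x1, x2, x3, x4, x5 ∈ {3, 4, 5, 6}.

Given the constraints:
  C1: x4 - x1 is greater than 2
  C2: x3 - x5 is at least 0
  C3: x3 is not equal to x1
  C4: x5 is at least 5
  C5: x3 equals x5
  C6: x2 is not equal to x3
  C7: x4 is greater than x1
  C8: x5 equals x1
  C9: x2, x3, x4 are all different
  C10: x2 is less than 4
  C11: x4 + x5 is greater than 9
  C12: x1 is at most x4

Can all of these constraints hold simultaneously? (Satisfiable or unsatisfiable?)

From constraints 5 and 8, x3 = x5 = x1, so x3 = x1. But constraint 3 says x3 ≠ x1. Contradiction.

Unsatisfiable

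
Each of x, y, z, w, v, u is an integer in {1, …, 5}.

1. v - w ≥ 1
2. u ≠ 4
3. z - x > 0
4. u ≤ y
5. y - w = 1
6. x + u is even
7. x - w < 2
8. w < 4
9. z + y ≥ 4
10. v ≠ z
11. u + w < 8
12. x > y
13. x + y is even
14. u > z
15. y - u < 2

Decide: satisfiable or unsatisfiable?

Unsatisfiable

Constraints 3, 4, 12, and 14 give z < u, u ≤ y, y < x, x < z. Chaining: z < u ≤ y < x < z, which forces z < z — impossible.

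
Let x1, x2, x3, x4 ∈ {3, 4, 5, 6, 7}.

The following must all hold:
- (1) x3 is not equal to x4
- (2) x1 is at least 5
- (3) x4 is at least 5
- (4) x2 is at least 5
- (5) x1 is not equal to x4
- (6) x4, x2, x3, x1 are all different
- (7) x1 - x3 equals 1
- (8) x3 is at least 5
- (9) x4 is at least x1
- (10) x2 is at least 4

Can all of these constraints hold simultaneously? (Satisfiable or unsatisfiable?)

Unsatisfiable

Constraints 2, 3, 4, and 8 confine each of x4, x2, x3, x1 to the 3 values {5, …, 7} (the domain already gives each ≤ 7).
Constraint 6 requires all 4 of them to be distinct, but only 3 values are available — impossible by the pigeonhole principle.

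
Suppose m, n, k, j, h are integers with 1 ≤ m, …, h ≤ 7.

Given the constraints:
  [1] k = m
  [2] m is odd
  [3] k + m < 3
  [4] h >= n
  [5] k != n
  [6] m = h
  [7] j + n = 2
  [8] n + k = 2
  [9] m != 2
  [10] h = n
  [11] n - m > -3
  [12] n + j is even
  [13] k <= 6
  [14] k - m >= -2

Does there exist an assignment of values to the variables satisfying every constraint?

From constraints 1, 6, and 10, k = m = h = n, so k = n. But constraint 5 says k ≠ n. Contradiction.

Unsatisfiable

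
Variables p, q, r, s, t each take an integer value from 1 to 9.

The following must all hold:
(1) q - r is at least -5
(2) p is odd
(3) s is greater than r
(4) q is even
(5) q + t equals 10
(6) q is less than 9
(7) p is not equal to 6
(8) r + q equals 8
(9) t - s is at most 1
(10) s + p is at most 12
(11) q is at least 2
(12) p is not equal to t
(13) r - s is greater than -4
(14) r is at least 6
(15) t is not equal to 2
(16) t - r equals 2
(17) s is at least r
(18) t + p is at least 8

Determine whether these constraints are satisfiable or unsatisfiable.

Satisfiable

Setting (p, q, r, s, t) = (3, 2, 6, 7, 8) satisfies everything: constraint 1: q - r = -4; constraint 5: q + t = 10; constraint 8: r + q = 8, and the others follow.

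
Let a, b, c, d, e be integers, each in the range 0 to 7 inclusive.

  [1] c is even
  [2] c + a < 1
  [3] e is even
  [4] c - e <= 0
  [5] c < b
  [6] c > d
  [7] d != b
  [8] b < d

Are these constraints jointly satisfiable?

Unsatisfiable

Constraints 5, 6, and 8 give b < d, d < c, c < b. Chaining: b < d < c < b, which forces b < b — impossible.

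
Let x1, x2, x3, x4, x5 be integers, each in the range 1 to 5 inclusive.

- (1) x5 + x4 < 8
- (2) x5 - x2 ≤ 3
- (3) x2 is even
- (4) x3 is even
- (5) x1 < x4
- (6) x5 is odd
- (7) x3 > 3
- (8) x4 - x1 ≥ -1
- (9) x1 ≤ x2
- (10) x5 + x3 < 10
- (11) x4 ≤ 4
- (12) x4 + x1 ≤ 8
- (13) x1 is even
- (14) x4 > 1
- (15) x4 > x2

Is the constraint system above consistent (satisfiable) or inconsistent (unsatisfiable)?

Setting (x1, x2, x3, x4, x5) = (2, 2, 4, 3, 3) satisfies everything: constraint 1: x5 + x4 = 6; constraint 2: x5 - x2 = 1, and the others follow.

Satisfiable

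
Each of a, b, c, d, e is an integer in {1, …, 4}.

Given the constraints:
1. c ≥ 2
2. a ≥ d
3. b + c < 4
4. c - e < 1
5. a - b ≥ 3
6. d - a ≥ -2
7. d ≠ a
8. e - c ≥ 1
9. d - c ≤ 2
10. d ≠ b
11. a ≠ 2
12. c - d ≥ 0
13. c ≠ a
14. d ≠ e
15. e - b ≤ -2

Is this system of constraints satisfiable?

Constraints 5, 6, 8, 9, and 15 give b − e ≥ 2, e − c ≥ 1, c − d ≥ -2, d − a ≥ -2, a − b ≥ 3.
Adding all 5 inequalities: the left sides telescope to 0, and the right sides sum to 2 + 1 + (-2) + (-2) + 3 = 2. So 0 ≥ 2, which is false.

Unsatisfiable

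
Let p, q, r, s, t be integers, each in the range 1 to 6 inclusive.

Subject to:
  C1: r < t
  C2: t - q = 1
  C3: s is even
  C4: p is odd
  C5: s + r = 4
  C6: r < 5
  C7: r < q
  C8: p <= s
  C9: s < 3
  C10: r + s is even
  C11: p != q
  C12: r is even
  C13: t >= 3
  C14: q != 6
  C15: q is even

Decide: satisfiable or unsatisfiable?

Satisfiable

The assignment p = 1, q = 4, r = 2, s = 2, t = 5 works:
  constraint 2 holds since t - q = 1.
  constraint 3 holds since s = 2 is even.
  constraint 5 holds since s + r = 4.
The rest check out directly.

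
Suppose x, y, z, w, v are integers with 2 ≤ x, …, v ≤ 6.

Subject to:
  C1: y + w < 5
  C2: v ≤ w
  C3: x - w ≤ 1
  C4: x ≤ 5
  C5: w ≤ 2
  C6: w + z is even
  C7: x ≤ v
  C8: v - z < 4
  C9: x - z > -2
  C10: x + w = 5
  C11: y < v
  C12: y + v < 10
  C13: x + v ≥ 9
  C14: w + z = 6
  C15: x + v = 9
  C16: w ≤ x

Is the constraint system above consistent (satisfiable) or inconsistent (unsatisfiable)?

Unsatisfiable

From constraint 4: x ≤ 5. From constraints 2 and 5: v ≤ w ≤ 2. Hence x + v ≤ 7. But constraint 13 requires x + v ≥ 9, and 9 > 7. Contradiction.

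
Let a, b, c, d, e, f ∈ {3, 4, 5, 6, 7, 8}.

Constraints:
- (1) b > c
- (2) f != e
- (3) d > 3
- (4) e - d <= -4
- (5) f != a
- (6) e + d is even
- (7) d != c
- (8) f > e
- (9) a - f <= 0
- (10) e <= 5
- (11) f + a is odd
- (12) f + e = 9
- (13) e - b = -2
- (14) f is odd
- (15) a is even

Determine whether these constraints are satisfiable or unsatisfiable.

Try a = 4, b = 6, c = 3, d = 8, e = 4, f = 5.
Check constraint 4: e - d = -4; constraint 9: a - f = -1. The remaining constraints are straightforward to verify.

Satisfiable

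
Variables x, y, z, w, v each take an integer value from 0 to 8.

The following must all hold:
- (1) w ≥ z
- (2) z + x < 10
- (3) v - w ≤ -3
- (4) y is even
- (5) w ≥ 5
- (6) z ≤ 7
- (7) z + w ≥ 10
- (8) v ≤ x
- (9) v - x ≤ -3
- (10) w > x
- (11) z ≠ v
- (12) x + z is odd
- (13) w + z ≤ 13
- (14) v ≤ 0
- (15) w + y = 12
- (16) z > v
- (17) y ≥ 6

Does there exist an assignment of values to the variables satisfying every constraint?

One satisfying assignment is x = 3, y = 6, z = 6, w = 6, v = 0.
For the less obvious constraints — constraint 2: z + x = 9; constraint 3: v - w = -6; constraint 7: z + w = 12 — and the others hold by inspection.

Satisfiable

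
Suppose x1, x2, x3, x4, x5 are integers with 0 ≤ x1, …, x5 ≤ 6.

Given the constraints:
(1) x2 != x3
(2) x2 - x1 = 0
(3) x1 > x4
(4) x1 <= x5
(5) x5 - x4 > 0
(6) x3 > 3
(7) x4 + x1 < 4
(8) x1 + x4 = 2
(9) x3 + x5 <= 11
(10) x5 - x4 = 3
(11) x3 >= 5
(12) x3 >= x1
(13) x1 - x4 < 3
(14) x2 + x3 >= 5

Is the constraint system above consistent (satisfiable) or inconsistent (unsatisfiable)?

The assignment x1 = 2, x2 = 2, x3 = 5, x4 = 0, x5 = 3 works:
  constraint 2 holds since x2 - x1 = 0.
  constraint 5 holds since x5 - x4 = 3.
The rest check out directly.

Satisfiable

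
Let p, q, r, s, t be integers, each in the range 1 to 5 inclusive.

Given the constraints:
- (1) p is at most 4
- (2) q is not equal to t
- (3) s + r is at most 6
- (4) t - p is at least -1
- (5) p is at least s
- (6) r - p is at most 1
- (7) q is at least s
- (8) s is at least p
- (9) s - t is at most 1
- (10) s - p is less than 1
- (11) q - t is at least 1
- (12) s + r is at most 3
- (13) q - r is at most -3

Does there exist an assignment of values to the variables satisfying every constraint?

Unsatisfiable

Constraints 4, 6, 11, and 13 give r − q ≥ 3, q − t ≥ 1, t − p ≥ -1, p − r ≥ -1.
Adding all 4 inequalities: the left sides telescope to 0, and the right sides sum to 3 + 1 + (-1) + (-1) = 2. So 0 ≥ 2, which is false.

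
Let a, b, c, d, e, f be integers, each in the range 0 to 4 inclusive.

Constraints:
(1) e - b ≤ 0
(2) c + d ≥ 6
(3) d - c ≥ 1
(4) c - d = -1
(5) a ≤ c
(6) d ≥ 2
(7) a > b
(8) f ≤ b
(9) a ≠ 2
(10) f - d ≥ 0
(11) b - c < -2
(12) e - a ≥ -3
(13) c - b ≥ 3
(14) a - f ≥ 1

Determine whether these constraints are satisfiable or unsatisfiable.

Constraints 1, 3, 10, 12, 13, and 14 give c − b ≥ 3, b − e ≥ 0, e − a ≥ -3, a − f ≥ 1, f − d ≥ 0, d − c ≥ 1.
Adding all 6 inequalities: the left sides telescope to 0, and the right sides sum to 3 + 0 + (-3) + 1 + 0 + 1 = 2. So 0 ≥ 2, which is false.

Unsatisfiable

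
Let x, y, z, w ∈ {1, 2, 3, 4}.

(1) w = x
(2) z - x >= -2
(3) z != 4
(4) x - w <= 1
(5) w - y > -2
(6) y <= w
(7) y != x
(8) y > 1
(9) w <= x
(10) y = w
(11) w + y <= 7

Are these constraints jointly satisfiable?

Unsatisfiable

From constraints 1 and 10, y = w = x, so y = x. But constraint 7 says y ≠ x. Contradiction.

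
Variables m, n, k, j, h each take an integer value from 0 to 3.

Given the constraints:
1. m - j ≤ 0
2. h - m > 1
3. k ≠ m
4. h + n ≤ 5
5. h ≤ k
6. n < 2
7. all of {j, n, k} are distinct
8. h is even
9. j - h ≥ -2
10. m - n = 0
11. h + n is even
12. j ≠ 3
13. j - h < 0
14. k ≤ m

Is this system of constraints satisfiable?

Constraints 1, 5, 13, and 14 give h ≤ k, k ≤ m, m ≤ j, j < h. Chaining: h ≤ k ≤ m ≤ j < h, which forces h < h — impossible.

Unsatisfiable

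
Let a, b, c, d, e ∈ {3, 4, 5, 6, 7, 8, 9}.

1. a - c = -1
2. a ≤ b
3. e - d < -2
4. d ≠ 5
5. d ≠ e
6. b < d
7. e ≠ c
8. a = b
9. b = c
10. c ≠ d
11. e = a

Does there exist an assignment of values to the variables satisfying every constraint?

Unsatisfiable

From constraints 8, 9, and 11, e = a = b = c, so e = c. But constraint 7 says e ≠ c. Contradiction.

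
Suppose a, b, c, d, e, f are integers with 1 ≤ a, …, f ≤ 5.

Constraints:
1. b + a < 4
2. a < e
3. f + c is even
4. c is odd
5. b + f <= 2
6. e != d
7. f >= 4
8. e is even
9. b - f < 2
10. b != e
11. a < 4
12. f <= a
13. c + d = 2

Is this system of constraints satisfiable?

Unsatisfiable

From constraints 7 and 12: a ≥ f and f ≥ 4, so a ≥ 4. From constraint 11: a ≤ 3. But 3 < 4, so no value of a works.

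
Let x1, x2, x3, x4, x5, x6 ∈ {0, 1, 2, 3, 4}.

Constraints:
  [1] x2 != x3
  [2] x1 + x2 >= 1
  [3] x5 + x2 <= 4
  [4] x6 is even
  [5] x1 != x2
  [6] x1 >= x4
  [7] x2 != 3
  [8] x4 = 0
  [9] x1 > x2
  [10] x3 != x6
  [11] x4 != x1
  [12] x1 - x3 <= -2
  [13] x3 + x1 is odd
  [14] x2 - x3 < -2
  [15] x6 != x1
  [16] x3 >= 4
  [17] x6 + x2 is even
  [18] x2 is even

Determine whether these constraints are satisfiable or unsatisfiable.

Satisfiable

Take x1 = 1, x2 = 0, x3 = 4, x4 = 0, x5 = 4, x6 = 0. Then constraint 2: x1 + x2 = 1; constraint 3: x5 + x2 = 4; constraint 12: x1 - x3 = -3, and every other listed constraint is also met.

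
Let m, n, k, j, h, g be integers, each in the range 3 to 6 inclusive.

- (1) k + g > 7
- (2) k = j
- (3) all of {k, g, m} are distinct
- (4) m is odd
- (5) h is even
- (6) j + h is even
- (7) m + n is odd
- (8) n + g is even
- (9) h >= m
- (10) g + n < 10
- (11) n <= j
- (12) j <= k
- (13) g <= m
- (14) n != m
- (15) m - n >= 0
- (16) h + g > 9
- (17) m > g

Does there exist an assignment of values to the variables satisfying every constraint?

Satisfiable

One satisfying assignment is m = 5, n = 4, k = 6, j = 6, h = 6, g = 4.
For the less obvious constraints — constraint 1: k + g = 10; constraint 10: g + n = 8; constraint 15: m - n = 1 — and the others hold by inspection.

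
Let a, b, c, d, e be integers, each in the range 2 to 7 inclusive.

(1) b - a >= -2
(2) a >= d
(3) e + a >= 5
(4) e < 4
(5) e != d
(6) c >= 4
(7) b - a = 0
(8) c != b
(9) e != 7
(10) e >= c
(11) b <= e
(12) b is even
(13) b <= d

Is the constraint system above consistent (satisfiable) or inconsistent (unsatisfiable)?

Unsatisfiable

From constraints 6 and 10: e ≥ c and c ≥ 4, so e ≥ 4. From constraint 4: e ≤ 3. But 3 < 4, so no value of e works.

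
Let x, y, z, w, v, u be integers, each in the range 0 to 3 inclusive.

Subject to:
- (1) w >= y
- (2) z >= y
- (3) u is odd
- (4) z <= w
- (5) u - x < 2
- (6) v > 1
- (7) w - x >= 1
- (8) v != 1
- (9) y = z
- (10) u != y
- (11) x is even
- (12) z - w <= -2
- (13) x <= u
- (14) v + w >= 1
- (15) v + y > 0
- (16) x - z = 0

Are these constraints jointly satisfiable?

Setting (x, y, z, w, v, u) = (0, 0, 0, 2, 2, 1) satisfies everything: constraint 5: u - x = 1; constraint 7: w - x = 2, and the others follow.

Satisfiable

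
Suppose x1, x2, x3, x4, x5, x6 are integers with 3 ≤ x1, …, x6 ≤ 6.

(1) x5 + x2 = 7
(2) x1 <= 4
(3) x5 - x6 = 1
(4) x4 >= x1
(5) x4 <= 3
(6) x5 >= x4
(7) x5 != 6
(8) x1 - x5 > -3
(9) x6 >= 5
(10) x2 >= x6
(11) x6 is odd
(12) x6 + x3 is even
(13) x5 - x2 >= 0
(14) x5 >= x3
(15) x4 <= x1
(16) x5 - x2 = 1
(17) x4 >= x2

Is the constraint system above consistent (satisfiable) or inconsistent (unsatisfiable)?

Unsatisfiable

From constraints 9 and 10: x2 ≥ x6 and x6 ≥ 5, so x2 ≥ 5. From constraints 5 and 17: x2 ≤ x4 and x4 ≤ 3, so x2 ≤ 3. But 3 < 5, so no value of x2 works.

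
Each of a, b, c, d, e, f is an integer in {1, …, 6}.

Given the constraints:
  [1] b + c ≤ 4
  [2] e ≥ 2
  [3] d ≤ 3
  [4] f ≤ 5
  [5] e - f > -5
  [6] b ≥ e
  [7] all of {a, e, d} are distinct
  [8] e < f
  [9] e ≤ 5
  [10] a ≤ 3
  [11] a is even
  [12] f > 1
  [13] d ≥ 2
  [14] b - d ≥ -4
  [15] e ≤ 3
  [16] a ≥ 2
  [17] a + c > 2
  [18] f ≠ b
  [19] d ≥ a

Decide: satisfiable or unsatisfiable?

Constraints 2, 3, 10, 13, 15, and 16 confine each of a, e, d to the 2 values {2, 3}.
Constraint 7 requires all 3 of them to be distinct, but only 2 values are available — impossible by the pigeonhole principle.

Unsatisfiable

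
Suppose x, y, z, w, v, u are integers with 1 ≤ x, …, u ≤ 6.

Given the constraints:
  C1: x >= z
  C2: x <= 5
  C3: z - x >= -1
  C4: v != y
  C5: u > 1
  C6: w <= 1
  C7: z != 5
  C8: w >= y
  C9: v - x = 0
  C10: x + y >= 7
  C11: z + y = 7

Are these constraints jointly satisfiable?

Unsatisfiable

From constraints 1 and 2: z ≤ x ≤ 5. From constraints 6 and 8: y ≤ w ≤ 1. Hence z + y ≤ 6. But constraint 11 requires z + y = 7, and 7 > 6. Contradiction.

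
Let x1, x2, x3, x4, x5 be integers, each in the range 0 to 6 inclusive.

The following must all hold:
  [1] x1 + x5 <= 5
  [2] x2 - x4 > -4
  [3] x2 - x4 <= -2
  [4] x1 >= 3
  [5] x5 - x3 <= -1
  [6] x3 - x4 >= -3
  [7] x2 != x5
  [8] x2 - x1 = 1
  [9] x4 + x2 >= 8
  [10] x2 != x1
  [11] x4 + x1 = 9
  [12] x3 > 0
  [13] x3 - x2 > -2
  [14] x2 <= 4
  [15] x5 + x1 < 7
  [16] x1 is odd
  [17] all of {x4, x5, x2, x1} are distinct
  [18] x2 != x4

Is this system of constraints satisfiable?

Take x1 = 3, x2 = 4, x3 = 4, x4 = 6, x5 = 2. Then constraint 1: x1 + x5 = 5; constraint 2: x2 - x4 = -2, and every other listed constraint is also met.

Satisfiable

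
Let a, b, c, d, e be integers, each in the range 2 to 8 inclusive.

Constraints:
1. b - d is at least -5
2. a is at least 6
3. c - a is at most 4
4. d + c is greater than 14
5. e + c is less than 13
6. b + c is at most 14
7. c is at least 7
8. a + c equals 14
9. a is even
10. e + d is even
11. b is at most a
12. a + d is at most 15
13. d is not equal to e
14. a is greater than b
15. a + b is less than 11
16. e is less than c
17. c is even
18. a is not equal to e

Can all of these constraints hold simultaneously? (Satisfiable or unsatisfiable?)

One satisfying assignment is a = 6, b = 3, c = 8, d = 7, e = 3.
For the less obvious constraints — constraint 1: b - d = -4; constraint 3: c - a = 2; constraint 4: d + c = 15 — and the others hold by inspection.

Satisfiable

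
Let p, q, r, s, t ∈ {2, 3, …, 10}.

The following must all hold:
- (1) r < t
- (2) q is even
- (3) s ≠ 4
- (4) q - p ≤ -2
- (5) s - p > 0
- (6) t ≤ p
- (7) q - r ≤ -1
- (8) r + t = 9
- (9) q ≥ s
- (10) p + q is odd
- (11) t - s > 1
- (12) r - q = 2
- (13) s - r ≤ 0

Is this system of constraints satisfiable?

Constraints 1, 5, 6, 7, and 9 give p < s, s ≤ q, q < r, r < t, t ≤ p. Chaining: p < s ≤ q < r < t ≤ p, which forces p < p — impossible.

Unsatisfiable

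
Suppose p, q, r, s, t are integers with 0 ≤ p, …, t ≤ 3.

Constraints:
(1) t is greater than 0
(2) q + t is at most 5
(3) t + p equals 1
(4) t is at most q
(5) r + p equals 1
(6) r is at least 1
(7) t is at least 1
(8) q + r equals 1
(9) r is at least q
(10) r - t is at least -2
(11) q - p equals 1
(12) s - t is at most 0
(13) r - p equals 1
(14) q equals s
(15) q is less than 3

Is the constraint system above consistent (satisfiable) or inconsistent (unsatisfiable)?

Unsatisfiable

From constraints 4 and 7: q ≥ t ≥ 1. From constraint 6: r ≥ 1. Hence q + r ≥ 2. But constraint 8 requires q + r = 1, and 1 < 2. Contradiction.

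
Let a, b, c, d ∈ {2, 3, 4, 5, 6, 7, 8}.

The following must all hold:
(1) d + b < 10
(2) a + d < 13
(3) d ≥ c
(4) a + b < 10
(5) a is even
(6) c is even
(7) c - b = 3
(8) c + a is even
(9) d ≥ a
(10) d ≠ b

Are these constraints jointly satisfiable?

Satisfiable

One satisfying assignment is a = 6, b = 3, c = 6, d = 6.
For the less obvious constraints — constraint 1: d + b = 9; constraint 2: a + d = 12; constraint 4: a + b = 9 — and the others hold by inspection.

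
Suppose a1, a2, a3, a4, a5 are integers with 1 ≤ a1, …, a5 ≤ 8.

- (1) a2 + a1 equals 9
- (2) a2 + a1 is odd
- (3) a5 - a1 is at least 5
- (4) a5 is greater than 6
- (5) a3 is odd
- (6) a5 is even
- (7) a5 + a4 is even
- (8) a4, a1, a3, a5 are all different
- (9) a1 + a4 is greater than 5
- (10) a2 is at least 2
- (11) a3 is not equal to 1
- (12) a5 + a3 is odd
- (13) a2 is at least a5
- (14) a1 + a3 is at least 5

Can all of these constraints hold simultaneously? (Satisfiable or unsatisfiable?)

Satisfiable

The assignment a1 = 1, a2 = 8, a3 = 5, a4 = 6, a5 = 8 works:
  constraint 1 holds since a2 + a1 = 9.
  constraint 3 holds since a5 - a1 = 7.
  constraint 9 holds since a1 + a4 = 7.
The rest check out directly.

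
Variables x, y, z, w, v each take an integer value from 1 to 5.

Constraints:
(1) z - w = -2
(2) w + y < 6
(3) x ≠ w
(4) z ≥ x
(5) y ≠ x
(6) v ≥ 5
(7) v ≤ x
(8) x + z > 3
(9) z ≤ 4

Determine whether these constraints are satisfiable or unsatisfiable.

Unsatisfiable

From constraints 6 and 7: x ≥ v and v ≥ 5, so x ≥ 5. From constraints 4 and 9: x ≤ z and z ≤ 4, so x ≤ 4. But 4 < 5, so no value of x works.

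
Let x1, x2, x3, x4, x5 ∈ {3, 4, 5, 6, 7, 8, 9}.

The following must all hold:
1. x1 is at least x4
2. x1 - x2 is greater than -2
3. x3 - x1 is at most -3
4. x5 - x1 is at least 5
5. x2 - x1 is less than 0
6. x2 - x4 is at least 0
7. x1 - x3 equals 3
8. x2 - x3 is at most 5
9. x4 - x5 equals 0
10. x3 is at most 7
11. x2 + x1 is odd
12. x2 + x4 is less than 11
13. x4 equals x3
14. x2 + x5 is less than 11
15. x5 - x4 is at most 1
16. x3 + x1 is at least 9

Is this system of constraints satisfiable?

Constraints 3, 4, 6, 8, and 15 give x1 − x3 ≥ 3, x3 − x2 ≥ -5, x2 − x4 ≥ 0, x4 − x5 ≥ -1, x5 − x1 ≥ 5.
Adding all 5 inequalities: the left sides telescope to 0, and the right sides sum to 3 + (-5) + 0 + (-1) + 5 = 2. So 0 ≥ 2, which is false.

Unsatisfiable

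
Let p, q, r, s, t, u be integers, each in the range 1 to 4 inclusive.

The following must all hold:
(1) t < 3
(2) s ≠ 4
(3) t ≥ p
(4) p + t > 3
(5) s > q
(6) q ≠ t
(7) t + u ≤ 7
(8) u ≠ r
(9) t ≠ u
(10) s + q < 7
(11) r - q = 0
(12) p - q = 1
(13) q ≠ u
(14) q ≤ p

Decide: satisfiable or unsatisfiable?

Satisfiable

Take p = 2, q = 1, r = 1, s = 3, t = 2, u = 3. Then constraint 4: p + t = 4; constraint 7: t + u = 5, and every other listed constraint is also met.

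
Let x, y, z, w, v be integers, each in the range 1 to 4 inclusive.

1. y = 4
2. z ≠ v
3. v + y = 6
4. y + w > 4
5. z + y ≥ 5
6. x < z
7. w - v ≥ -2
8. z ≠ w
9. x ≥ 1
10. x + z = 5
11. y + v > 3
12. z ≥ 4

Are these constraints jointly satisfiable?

The assignment x = 1, y = 4, z = 4, w = 1, v = 2 works:
  constraint 3 holds since v + y = 6.
  constraint 4 holds since y + w = 5.
The rest check out directly.

Satisfiable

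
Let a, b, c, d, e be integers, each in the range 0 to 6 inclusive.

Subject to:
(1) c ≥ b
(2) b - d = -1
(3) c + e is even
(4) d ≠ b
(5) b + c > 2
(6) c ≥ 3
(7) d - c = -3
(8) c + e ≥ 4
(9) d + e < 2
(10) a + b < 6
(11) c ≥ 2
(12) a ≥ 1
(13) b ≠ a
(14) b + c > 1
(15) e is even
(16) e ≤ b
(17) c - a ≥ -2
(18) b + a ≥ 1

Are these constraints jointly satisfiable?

Satisfiable

Take a = 3, b = 0, c = 4, d = 1, e = 0. Then constraint 2: b - d = -1; constraint 5: b + c = 4, and every other listed constraint is also met.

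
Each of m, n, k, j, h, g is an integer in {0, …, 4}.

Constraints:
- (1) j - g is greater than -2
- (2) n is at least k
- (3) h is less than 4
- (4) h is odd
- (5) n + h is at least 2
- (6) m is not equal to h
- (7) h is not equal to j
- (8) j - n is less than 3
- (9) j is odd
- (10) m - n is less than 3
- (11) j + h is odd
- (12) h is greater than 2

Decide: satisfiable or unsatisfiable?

Constraint 9 makes j odd and constraint 4 makes h odd, so j + h must be even. Constraint 11 says j + h is odd — contradiction.

Unsatisfiable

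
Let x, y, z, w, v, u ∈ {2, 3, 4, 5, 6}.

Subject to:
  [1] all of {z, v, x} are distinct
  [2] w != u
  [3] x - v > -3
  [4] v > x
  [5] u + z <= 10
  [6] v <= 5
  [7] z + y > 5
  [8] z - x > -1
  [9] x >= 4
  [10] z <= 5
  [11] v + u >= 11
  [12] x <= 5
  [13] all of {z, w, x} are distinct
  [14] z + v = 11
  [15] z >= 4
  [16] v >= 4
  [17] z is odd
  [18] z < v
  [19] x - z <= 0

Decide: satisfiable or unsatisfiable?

Constraints 6, 9, 10, 12, 15, and 16 confine each of z, v, x to the 2 values {4, 5}.
Constraint 1 requires all 3 of them to be distinct, but only 2 values are available — impossible by the pigeonhole principle.

Unsatisfiable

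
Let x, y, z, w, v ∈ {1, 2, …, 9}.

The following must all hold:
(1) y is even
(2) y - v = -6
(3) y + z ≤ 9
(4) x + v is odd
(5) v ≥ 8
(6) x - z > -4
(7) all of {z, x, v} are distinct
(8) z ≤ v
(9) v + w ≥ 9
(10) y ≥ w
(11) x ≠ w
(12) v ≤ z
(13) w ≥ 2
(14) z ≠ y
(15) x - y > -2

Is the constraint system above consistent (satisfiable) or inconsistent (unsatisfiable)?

From constraints 10 and 13: y ≥ w ≥ 2. From constraints 5 and 12: z ≥ v ≥ 8. Hence y + z ≥ 10. But constraint 3 requires y + z ≤ 9, and 9 < 10. Contradiction.

Unsatisfiable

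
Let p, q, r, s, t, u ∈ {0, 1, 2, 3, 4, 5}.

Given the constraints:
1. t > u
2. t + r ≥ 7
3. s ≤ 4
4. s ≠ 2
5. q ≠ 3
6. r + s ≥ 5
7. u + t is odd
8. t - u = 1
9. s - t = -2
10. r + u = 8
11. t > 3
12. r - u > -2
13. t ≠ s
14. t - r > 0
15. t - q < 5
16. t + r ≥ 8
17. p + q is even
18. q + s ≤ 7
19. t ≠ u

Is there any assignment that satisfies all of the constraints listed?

The assignment p = 4, q = 2, r = 4, s = 3, t = 5, u = 4 works:
  constraint 2 holds since t + r = 9.
  constraint 6 holds since r + s = 7.
The rest check out directly.

Satisfiable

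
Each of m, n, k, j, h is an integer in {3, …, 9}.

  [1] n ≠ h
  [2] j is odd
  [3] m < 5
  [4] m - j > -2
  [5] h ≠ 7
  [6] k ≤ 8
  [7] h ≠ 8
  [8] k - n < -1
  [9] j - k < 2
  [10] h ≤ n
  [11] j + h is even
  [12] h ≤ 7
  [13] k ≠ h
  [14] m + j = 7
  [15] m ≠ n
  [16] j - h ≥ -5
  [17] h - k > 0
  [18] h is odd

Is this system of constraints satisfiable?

Satisfiable

Try m = 4, n = 8, k = 4, j = 3, h = 5.
Check constraint 4: m - j = 1; constraint 8: k - n = -4; constraint 9: j - k = -1. The remaining constraints are straightforward to verify.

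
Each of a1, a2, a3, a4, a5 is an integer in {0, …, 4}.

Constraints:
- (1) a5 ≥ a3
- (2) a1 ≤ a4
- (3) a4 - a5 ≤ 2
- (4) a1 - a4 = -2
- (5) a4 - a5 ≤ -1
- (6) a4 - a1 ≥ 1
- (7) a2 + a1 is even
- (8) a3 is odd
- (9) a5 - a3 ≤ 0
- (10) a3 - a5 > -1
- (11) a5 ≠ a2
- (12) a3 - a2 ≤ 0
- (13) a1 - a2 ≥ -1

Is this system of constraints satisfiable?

Unsatisfiable

Constraints 5, 6, 9, 12, and 13 give a3 − a5 ≥ 0, a5 − a4 ≥ 1, a4 − a1 ≥ 1, a1 − a2 ≥ -1, a2 − a3 ≥ 0.
Adding all 5 inequalities: the left sides telescope to 0, and the right sides sum to 0 + 1 + 1 + (-1) + 0 = 1. So 0 ≥ 1, which is false.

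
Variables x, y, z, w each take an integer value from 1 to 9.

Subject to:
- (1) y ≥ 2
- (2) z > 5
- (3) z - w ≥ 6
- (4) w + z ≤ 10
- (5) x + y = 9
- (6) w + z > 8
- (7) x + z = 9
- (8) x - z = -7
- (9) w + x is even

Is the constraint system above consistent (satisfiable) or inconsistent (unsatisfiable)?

Satisfiable

Try x = 1, y = 8, z = 8, w = 1.
Check constraint 3: z - w = 7; constraint 4: w + z = 9. The remaining constraints are straightforward to verify.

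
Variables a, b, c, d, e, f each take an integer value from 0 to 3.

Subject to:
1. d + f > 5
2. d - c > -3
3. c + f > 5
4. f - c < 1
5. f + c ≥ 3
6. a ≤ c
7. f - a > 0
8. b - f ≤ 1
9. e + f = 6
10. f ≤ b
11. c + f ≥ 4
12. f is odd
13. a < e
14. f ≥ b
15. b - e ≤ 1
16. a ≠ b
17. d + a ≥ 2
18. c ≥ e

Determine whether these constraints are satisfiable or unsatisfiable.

Satisfiable

The assignment a = 0, b = 3, c = 3, d = 3, e = 3, f = 3 works:
  constraint 1 holds since d + f = 6.
  constraint 2 holds since d - c = 0.
  constraint 3 holds since c + f = 6.
The rest check out directly.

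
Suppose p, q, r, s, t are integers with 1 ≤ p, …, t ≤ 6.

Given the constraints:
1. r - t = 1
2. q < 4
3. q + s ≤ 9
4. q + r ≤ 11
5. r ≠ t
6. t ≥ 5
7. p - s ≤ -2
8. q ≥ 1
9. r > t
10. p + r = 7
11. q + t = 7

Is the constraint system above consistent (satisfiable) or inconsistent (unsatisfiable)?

Satisfiable

One satisfying assignment is p = 1, q = 2, r = 6, s = 5, t = 5.
For the less obvious constraints — constraint 1: r - t = 1; constraint 3: q + s = 7 — and the others hold by inspection.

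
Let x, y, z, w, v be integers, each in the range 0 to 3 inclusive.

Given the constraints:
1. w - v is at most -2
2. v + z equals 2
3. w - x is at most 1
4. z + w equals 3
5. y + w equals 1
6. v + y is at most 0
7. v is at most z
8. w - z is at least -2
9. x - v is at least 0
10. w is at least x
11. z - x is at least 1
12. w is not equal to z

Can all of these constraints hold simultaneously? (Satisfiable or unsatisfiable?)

Unsatisfiable

Constraints 1, 8, 9, and 11 give z − x ≥ 1, x − v ≥ 0, v − w ≥ 2, w − z ≥ -2.
Adding all 4 inequalities: the left sides telescope to 0, and the right sides sum to 1 + 0 + 2 + (-2) = 1. So 0 ≥ 1, which is false.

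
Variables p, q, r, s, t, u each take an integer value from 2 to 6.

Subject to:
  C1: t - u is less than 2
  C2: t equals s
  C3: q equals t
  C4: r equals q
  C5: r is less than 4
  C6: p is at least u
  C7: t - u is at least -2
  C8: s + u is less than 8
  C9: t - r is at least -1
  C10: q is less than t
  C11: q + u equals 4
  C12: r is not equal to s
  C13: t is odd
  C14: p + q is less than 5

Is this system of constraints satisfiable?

Unsatisfiable

From constraints 2, 3, and 4, r = q = t = s, so r = s. But constraint 12 says r ≠ s. Contradiction.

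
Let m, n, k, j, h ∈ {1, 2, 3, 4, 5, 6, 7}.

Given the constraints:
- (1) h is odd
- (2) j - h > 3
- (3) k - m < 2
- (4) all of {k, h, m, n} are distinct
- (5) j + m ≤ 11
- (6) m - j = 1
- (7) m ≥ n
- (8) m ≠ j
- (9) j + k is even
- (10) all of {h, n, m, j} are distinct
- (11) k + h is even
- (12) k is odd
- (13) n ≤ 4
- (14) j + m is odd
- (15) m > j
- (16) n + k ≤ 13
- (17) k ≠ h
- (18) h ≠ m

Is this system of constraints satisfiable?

One satisfying assignment is m = 6, n = 4, k = 7, j = 5, h = 1.
For the less obvious constraints — constraint 2: j - h = 4; constraint 3: k - m = 1; constraint 5: j + m = 11 — and the others hold by inspection.

Satisfiable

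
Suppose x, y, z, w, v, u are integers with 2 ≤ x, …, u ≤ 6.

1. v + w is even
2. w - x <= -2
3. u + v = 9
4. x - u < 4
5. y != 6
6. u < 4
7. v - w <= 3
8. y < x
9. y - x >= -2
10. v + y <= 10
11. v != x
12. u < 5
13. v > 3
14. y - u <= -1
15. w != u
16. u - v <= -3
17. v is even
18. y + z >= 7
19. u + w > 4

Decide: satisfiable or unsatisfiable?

Unsatisfiable

Constraints 2, 7, 9, 14, and 16 give u − y ≥ 1, y − x ≥ -2, x − w ≥ 2, w − v ≥ -3, v − u ≥ 3.
Adding all 5 inequalities: the left sides telescope to 0, and the right sides sum to 1 + (-2) + 2 + (-3) + 3 = 1. So 0 ≥ 1, which is false.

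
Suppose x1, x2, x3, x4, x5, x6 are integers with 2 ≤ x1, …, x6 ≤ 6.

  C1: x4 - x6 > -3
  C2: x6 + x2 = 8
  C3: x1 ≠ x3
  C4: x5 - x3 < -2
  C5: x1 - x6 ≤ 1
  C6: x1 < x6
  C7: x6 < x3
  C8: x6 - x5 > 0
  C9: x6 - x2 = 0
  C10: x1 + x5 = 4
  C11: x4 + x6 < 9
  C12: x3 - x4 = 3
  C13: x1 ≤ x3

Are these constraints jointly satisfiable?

Satisfiable

Setting (x1, x2, x3, x4, x5, x6) = (2, 4, 5, 2, 2, 4) satisfies everything: constraint 1: x4 - x6 = -2; constraint 2: x6 + x2 = 8; constraint 4: x5 - x3 = -3, and the others follow.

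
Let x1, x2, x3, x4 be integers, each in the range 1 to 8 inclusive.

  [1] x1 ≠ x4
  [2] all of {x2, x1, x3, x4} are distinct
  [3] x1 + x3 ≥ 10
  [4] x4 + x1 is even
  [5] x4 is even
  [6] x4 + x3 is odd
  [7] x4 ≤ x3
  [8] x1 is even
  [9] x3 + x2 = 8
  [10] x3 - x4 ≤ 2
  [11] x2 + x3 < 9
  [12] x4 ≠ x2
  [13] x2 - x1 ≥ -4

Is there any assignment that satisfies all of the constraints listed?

Setting (x1, x2, x3, x4) = (4, 1, 7, 6) satisfies everything: constraint 3: x1 + x3 = 11; constraint 9: x3 + x2 = 8, and the others follow.

Satisfiable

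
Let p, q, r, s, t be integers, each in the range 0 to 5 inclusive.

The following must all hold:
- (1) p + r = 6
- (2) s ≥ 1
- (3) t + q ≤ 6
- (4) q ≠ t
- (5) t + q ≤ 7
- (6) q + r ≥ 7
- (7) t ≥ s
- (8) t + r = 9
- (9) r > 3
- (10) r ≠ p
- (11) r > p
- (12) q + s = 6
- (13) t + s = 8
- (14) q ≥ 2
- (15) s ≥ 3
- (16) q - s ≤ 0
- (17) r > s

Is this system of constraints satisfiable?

The assignment p = 1, q = 2, r = 5, s = 4, t = 4 works:
  constraint 1 holds since p + r = 6.
  constraint 3 holds since t + q = 6.
  constraint 5 holds since t + q = 6.
The rest check out directly.

Satisfiable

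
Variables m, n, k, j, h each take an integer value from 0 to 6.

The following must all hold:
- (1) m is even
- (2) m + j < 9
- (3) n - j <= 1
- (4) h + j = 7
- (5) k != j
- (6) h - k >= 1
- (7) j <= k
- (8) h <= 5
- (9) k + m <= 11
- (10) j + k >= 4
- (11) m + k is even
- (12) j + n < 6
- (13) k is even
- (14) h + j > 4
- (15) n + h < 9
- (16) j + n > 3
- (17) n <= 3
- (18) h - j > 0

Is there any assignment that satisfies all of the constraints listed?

Satisfiable

Take m = 4, n = 2, k = 4, j = 2, h = 5. Then constraint 2: m + j = 6; constraint 3: n - j = 0, and every other listed constraint is also met.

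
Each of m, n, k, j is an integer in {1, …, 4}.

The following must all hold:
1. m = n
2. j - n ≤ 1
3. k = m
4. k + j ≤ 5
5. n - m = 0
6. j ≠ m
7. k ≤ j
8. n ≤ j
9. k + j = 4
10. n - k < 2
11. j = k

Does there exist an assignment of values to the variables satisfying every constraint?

Unsatisfiable

From constraints 3 and 11, j = k = m, so j = m. But constraint 6 says j ≠ m. Contradiction.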